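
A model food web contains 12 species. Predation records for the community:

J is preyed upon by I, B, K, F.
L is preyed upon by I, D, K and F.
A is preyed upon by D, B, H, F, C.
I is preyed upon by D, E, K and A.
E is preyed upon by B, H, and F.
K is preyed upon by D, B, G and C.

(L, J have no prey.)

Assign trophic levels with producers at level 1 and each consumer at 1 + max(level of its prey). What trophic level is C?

L is a producer → level 1.
I eats L (level 1); other prey at levels: J 1 → level 2.
A eats I → level 3.
C eats A (level 3); other prey at levels: K 3 → level 4.

Trophic level 4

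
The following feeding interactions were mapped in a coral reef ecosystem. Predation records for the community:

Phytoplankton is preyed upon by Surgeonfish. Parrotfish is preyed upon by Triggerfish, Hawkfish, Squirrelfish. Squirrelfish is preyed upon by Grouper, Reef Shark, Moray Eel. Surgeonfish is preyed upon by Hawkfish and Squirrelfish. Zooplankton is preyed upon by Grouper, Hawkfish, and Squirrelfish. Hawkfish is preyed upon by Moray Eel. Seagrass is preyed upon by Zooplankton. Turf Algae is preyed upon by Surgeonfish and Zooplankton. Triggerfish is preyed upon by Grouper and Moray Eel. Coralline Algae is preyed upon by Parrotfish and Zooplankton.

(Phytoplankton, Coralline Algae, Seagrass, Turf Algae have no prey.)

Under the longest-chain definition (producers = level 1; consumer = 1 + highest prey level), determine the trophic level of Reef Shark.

Trophic level 4

Phytoplankton is a producer → level 1.
Surgeonfish eats Phytoplankton (level 1); other prey at levels: Turf Algae 1 → level 2.
Squirrelfish eats Surgeonfish (level 2); other prey at levels: Parrotfish 2, Zooplankton 2 → level 3.
Reef Shark eats Squirrelfish → level 4.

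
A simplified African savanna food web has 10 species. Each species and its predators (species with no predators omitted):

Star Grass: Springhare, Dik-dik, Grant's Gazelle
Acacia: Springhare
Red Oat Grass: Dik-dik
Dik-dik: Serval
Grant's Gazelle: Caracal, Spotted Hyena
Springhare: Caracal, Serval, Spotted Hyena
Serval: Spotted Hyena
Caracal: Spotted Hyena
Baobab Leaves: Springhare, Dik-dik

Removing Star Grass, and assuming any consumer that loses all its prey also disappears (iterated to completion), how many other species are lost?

1

Remove Star Grass.
Round 1: Grant's Gazelle (all prey gone) → extinct.
No further losses. Total secondary extinctions: 1.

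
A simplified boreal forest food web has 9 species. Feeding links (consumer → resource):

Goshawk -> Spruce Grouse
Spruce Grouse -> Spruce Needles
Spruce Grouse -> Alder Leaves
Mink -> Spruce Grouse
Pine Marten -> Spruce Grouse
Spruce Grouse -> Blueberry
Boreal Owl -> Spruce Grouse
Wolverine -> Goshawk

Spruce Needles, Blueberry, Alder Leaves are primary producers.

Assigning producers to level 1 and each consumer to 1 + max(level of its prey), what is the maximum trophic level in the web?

Producers (level 1): Spruce Needles, Blueberry, Alder Leaves.
Spruce Needles → Spruce Grouse → Goshawk → Wolverine gives Wolverine level 4.
No species has a prey at level 4, so no species reaches level 5.

4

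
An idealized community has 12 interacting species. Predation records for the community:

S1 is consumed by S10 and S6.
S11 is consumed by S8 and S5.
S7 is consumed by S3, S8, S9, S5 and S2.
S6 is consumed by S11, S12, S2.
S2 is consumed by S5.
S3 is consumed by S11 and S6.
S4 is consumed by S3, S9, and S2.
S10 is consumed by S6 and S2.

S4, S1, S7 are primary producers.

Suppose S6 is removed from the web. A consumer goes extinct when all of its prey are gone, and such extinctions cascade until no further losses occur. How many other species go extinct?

Remove S6.
Round 1: S12 (all prey gone) → extinct.
No further losses. Total secondary extinctions: 1.

1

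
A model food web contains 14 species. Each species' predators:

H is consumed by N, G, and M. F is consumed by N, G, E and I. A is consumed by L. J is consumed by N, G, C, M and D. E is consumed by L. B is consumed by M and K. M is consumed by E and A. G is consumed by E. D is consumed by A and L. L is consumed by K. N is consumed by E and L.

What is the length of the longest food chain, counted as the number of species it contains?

One longest chain: J → G → E → L → K.
It has 5 species and 4 links.

5 species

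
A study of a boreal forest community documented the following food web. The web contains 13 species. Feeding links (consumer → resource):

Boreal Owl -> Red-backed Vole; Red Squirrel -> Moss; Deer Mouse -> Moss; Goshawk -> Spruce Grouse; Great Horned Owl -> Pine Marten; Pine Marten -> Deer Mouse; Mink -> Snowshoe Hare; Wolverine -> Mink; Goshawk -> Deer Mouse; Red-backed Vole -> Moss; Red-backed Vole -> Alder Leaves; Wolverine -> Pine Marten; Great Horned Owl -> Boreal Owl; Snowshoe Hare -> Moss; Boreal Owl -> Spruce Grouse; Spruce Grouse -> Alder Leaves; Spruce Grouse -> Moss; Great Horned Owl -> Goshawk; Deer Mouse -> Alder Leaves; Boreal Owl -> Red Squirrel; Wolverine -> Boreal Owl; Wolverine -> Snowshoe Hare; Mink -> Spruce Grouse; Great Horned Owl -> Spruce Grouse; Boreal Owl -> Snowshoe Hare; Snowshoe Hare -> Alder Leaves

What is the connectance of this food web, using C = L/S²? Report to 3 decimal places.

C = 0.154

The web has S = 13 species and L = 26 feeding links.
C = L / S² = 26 / 169 = 0.1538 ≈ 0.154.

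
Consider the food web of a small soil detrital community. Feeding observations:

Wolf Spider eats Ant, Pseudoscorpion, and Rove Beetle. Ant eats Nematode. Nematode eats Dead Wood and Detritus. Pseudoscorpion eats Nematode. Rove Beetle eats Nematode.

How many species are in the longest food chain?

4 species

One longest chain: Detritus → Nematode → Pseudoscorpion → Wolf Spider.
It has 4 species and 3 links.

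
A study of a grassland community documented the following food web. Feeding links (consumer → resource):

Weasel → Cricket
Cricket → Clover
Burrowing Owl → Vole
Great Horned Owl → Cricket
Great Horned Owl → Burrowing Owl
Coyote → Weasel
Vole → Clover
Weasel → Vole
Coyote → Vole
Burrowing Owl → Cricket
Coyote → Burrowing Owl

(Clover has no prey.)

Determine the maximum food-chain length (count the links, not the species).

3 links

One longest chain: Clover → Vole → Weasel → Coyote.
It has 4 species and 3 links.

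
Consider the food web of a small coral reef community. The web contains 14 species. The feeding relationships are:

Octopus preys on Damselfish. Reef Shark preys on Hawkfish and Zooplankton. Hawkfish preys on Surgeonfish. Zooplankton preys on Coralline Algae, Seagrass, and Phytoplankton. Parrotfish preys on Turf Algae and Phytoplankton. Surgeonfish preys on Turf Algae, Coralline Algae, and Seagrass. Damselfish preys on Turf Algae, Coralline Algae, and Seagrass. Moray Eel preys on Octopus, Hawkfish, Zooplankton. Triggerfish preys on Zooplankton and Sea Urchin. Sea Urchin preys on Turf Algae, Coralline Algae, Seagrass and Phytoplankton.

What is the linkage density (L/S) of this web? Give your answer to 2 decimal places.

L/S = 1.71

There are L = 24 links among S = 14 species.
L/S = 24/14 = 1.7143 ≈ 1.71.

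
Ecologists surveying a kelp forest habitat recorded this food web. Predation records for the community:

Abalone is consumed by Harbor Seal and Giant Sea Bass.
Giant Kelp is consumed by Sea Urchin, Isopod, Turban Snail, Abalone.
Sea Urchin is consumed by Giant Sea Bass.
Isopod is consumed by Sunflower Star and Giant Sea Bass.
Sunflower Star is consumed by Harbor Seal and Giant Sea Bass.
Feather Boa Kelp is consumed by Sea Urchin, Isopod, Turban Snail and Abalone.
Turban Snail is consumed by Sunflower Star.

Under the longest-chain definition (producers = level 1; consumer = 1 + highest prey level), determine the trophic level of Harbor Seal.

Giant Kelp is a producer → level 1.
Isopod eats Giant Kelp (level 1); other prey at levels: Feather Boa Kelp 1 → level 2.
Sunflower Star eats Isopod (level 2); other prey at levels: Turban Snail 2 → level 3.
Harbor Seal eats Sunflower Star (level 3); other prey at levels: Abalone 2 → level 4.

Trophic level 4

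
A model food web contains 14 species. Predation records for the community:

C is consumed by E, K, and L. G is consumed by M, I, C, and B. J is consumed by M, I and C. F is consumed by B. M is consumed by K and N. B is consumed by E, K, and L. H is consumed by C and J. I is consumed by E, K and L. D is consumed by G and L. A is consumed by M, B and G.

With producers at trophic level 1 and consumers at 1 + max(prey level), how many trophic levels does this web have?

Producers (level 1): D, A, F, H.
D → G → C → L gives L level 4.
No species has a prey at level 4, so no species reaches level 5.

4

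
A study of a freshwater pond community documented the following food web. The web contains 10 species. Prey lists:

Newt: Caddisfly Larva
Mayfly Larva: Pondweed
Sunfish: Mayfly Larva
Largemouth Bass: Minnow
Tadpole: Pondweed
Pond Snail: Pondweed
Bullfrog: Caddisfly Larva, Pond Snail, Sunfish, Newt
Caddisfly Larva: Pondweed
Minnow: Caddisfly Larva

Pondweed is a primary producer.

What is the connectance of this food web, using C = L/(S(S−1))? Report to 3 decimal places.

C = 0.133

The web has S = 10 species and L = 12 feeding links.
C = L / (S(S−1)) = 12 / 90 = 0.1333 ≈ 0.133.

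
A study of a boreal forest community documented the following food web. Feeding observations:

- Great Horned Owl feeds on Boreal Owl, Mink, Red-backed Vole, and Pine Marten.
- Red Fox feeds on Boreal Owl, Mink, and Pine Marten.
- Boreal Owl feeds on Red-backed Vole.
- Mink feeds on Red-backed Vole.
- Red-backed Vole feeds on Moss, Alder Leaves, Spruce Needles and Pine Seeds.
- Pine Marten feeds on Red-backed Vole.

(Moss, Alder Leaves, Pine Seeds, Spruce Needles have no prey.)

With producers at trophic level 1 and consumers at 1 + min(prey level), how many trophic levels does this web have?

Producers (level 1): Moss, Alder Leaves, Pine Seeds, Spruce Needles.
Following each consumer down to its lowest-level prey: Moss → Red-backed Vole → Boreal Owl → Red Fox (levels 1 through 4).
All prey of Red Fox (Boreal Owl 3, Mink 3, Pine Marten 3) are at level 3 or above, so Red Fox is at level 1 + 3 = 4.
Every consumer has at least one prey at level 3 or below, so none exceeds level 4.

4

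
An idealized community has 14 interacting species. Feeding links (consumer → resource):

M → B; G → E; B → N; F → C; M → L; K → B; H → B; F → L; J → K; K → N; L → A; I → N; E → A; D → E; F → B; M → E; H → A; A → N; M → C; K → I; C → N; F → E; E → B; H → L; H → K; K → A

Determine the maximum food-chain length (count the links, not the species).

3 links

One longest chain: N → A → E → G.
It has 4 species and 3 links.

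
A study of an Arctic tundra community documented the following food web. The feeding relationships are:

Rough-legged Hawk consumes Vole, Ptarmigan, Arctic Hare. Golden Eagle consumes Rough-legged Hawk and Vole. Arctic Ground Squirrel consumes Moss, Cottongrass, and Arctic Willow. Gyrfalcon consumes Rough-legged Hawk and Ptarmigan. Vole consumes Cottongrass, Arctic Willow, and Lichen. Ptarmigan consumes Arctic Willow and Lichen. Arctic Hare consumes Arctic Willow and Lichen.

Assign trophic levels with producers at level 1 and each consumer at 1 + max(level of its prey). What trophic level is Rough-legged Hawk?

Arctic Willow is a producer → level 1.
Ptarmigan eats Arctic Willow (level 1); other prey at levels: Lichen 1 → level 2.
Rough-legged Hawk eats Ptarmigan (level 2); other prey at levels: Vole 2, Arctic Hare 2 → level 3.

Trophic level 3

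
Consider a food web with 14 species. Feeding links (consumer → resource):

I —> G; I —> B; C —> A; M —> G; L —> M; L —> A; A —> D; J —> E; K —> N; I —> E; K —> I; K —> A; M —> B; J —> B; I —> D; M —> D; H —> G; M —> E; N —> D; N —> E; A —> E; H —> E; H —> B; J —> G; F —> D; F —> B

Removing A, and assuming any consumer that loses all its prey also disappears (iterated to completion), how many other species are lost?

1

Remove A.
Round 1: C (all prey gone) → extinct.
No further losses. Total secondary extinctions: 1.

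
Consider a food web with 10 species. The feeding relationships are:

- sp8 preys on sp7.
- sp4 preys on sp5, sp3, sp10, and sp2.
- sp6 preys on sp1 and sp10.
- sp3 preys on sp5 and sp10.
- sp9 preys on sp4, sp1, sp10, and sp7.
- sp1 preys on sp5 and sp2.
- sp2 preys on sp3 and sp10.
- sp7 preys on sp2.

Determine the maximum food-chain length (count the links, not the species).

4 links

One longest chain: sp5 → sp3 → sp2 → sp1 → sp6.
It has 5 species and 4 links.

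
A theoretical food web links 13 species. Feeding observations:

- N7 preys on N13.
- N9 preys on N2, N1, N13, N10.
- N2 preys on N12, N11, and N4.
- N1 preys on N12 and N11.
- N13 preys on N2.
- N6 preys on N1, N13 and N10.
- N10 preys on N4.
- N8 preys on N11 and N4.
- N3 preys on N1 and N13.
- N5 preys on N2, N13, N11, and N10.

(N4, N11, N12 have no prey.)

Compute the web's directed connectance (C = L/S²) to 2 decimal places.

C = 0.14

The web has S = 13 species and L = 23 feeding links.
C = L / S² = 23 / 169 = 0.1361 ≈ 0.14.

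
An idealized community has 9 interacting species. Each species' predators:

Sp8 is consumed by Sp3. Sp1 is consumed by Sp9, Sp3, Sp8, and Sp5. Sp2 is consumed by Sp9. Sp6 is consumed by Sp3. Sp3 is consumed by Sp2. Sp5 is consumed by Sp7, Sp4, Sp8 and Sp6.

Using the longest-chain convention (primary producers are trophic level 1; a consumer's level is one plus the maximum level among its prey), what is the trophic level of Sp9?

Trophic level 6

Sp1 is a producer → level 1.
Sp5 eats Sp1 → level 2.
Sp8 eats Sp5 (level 2); other prey at levels: Sp1 1 → level 3.
Sp3 eats Sp8 (level 3); other prey at levels: Sp1 1, Sp6 3 → level 4.
Sp2 eats Sp3 → level 5.
Sp9 eats Sp2 (level 5); other prey at levels: Sp1 1 → level 6.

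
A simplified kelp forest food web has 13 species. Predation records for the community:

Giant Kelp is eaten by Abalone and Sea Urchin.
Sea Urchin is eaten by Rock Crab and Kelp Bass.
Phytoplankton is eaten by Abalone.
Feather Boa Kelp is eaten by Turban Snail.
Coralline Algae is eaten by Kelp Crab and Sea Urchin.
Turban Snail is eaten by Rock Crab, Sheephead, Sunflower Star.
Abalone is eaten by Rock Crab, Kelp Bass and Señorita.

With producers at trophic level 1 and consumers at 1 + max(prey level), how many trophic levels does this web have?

3

Producers (level 1): Coralline Algae, Giant Kelp, Feather Boa Kelp, Phytoplankton.
Feather Boa Kelp → Turban Snail → Sheephead gives Sheephead level 3.
No species has a prey at level 3, so no species reaches level 4.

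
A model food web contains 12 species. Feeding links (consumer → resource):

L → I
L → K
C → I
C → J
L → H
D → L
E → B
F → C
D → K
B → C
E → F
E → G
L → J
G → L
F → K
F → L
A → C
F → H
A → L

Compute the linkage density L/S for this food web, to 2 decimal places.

There are L = 19 links among S = 12 species.
L/S = 19/12 = 1.5833 ≈ 1.58.

L/S = 1.58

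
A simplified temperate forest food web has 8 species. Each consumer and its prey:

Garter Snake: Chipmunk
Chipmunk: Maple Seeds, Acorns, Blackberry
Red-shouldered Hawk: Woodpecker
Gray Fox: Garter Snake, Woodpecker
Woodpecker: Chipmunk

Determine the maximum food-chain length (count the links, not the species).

One longest chain: Maple Seeds → Chipmunk → Woodpecker → Red-shouldered Hawk.
It has 4 species and 3 links.

3 links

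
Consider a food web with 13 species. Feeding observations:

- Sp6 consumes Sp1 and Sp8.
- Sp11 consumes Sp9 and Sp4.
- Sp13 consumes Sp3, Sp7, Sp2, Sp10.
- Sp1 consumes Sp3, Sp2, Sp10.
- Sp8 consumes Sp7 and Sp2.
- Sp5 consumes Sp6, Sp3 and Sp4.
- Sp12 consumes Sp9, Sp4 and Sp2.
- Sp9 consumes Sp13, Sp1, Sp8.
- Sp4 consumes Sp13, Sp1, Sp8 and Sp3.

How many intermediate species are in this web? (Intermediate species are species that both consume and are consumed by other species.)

6

Intermediate species (has both prey and predators): Sp8, Sp13, Sp1, Sp4, Sp6, Sp9.
Count: 6.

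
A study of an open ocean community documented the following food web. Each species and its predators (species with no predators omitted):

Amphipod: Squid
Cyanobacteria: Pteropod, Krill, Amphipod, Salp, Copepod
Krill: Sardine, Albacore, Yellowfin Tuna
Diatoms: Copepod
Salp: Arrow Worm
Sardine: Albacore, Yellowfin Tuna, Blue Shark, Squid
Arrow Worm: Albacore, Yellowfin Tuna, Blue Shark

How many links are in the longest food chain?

3 links

One longest chain: Cyanobacteria → Salp → Arrow Worm → Albacore.
It has 4 species and 3 links.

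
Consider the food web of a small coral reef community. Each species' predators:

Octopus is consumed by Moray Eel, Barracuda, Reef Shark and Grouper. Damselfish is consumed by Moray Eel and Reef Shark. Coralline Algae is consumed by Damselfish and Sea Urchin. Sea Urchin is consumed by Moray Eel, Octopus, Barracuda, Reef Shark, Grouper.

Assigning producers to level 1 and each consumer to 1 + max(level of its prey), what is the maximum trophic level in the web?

Producers (level 1): Coralline Algae.
Coralline Algae → Sea Urchin → Octopus → Grouper gives Grouper level 4.
No species has a prey at level 4, so no species reaches level 5.

4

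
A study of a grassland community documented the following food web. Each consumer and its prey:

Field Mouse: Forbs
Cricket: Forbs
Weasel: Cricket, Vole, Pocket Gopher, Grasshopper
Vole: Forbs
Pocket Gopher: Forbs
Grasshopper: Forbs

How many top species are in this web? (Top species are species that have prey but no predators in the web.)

2

Top species (has prey, but nothing eats it): Field Mouse, Weasel.
Count: 2.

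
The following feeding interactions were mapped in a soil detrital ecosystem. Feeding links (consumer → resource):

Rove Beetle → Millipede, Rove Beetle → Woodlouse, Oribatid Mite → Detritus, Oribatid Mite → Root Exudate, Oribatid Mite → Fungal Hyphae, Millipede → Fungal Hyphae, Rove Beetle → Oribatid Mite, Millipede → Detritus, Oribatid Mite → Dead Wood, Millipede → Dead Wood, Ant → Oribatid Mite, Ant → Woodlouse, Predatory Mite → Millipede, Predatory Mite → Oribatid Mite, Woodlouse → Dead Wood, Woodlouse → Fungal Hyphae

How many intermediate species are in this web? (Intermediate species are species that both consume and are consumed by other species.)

Intermediate species (has both prey and predators): Woodlouse, Oribatid Mite, Millipede.
Count: 3.

3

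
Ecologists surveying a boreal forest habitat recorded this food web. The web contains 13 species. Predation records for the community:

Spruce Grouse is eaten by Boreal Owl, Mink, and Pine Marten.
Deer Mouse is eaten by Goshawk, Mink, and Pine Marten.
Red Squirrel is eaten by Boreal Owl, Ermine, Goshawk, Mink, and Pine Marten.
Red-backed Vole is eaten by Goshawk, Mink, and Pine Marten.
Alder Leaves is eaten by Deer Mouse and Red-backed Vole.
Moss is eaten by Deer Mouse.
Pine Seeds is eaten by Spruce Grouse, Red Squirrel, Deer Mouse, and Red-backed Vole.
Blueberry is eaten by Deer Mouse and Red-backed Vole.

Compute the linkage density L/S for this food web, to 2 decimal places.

L/S = 1.77

There are L = 23 links among S = 13 species.
L/S = 23/13 = 1.7692 ≈ 1.77.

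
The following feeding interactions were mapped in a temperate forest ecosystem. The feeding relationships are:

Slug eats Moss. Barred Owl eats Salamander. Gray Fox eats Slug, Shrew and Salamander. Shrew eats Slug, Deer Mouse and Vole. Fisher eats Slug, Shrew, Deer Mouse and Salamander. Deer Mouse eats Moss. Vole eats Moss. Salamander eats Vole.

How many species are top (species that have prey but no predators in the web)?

3

Top species (has prey, but nothing eats it): Barred Owl, Fisher, Gray Fox.
Count: 3.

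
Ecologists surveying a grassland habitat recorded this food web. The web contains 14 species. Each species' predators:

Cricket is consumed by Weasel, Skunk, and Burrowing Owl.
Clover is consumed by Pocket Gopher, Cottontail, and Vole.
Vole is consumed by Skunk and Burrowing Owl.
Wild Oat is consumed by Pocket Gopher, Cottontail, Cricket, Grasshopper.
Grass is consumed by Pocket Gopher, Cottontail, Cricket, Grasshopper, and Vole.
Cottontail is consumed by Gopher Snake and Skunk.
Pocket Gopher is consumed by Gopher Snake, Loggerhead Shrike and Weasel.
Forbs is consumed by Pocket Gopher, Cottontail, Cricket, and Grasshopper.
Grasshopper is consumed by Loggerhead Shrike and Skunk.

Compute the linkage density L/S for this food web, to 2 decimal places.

L/S = 2.00

There are L = 28 links among S = 14 species.
L/S = 28/14 = 2.0000 ≈ 2.00.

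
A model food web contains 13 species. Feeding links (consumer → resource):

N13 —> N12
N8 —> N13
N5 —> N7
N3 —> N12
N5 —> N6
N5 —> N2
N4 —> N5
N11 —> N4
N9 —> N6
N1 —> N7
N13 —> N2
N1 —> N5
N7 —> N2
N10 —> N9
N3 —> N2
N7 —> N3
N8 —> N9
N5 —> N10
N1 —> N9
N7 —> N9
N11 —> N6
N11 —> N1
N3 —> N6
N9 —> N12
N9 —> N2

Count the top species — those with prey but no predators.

Top species (has prey, but nothing eats it): N8, N11.
Count: 2.

2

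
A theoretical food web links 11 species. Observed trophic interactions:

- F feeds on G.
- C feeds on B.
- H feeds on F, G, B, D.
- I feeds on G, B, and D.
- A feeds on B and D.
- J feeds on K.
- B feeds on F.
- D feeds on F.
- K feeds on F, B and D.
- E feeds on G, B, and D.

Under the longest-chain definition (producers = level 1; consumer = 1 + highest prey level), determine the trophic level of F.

Trophic level 2

G is a producer → level 1.
F eats G → level 2.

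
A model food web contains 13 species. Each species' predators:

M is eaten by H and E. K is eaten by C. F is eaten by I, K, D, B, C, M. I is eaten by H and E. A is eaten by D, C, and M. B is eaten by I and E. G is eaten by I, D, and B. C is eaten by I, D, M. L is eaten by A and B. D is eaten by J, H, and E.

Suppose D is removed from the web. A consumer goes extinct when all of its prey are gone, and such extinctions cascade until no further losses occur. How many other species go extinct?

Remove D.
Round 1: J (all prey gone) → extinct.
No further losses. Total secondary extinctions: 1.

1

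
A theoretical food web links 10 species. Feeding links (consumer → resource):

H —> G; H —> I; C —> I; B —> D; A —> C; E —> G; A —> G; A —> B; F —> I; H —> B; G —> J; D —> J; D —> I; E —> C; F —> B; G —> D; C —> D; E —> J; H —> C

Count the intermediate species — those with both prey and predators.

4

Intermediate species (has both prey and predators): D, G, C, B.
Count: 4.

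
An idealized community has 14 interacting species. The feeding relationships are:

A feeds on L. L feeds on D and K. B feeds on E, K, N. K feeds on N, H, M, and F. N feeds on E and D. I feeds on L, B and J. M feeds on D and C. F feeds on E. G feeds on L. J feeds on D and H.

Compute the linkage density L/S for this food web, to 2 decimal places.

L/S = 1.50

There are L = 21 links among S = 14 species.
L/S = 21/14 = 1.5000 ≈ 1.50.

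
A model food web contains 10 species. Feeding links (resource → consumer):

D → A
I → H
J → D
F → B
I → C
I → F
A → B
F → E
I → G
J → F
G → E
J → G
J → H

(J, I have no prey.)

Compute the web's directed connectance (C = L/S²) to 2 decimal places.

The web has S = 10 species and L = 13 feeding links.
C = L / S² = 13 / 100 = 0.1300 ≈ 0.13.

C = 0.13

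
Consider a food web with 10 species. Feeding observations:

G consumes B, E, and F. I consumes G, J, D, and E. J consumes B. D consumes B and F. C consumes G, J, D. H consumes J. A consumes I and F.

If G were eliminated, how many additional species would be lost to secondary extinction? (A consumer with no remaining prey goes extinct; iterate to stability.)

0

Remove G.
Every predator of it retains at least one other prey: I still has E, D, J; C still has D, J.
No consumer loses all prey, so no secondary extinctions occur.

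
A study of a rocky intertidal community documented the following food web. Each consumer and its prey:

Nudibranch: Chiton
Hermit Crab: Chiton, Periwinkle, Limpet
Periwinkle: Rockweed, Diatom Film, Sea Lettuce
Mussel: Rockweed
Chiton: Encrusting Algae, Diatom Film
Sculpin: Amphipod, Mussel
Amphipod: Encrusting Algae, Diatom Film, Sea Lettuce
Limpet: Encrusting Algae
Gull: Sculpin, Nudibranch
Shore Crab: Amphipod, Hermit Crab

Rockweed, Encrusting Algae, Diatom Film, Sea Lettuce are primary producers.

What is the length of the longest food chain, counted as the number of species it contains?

One longest chain: Encrusting Algae → Limpet → Hermit Crab → Shore Crab.
It has 4 species and 3 links.

4 species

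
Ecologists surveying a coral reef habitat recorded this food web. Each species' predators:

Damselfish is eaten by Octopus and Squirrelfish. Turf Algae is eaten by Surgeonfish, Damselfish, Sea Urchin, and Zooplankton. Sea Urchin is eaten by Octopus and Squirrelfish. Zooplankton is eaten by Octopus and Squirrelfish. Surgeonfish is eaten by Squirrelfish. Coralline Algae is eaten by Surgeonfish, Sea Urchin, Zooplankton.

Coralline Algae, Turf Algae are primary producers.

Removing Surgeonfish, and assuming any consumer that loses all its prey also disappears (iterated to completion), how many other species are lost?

0

Remove Surgeonfish.
Every predator of it retains at least one other prey: Squirrelfish still has Damselfish, Sea Urchin, Zooplankton.
No consumer loses all prey, so no secondary extinctions occur.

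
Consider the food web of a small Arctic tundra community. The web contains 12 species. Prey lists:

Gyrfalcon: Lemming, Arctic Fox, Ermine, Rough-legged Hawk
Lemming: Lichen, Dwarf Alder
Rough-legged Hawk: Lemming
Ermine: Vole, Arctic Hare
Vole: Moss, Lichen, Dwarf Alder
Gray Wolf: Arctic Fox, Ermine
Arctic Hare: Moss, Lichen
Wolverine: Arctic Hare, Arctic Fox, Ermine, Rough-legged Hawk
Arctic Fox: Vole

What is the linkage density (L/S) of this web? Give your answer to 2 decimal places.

There are L = 21 links among S = 12 species.
L/S = 21/12 = 1.7500 ≈ 1.75.

L/S = 1.75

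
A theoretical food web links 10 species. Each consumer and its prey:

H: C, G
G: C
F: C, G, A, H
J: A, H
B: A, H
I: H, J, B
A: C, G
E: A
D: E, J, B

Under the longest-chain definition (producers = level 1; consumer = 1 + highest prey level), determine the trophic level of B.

C is a producer → level 1.
G eats C → level 2.
A eats G (level 2); other prey at levels: C 1 → level 3.
B eats A (level 3); other prey at levels: H 3 → level 4.

Trophic level 4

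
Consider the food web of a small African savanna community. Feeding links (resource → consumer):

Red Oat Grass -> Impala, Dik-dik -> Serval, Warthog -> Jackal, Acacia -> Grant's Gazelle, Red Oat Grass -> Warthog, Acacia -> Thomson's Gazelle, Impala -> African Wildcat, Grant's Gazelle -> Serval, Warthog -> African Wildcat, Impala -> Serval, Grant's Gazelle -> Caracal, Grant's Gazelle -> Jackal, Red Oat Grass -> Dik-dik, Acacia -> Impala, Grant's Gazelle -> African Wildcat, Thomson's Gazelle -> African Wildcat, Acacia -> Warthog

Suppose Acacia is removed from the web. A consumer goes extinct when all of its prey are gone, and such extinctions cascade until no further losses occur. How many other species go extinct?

3

Remove Acacia.
Round 1: Grant's Gazelle (all prey gone), Thomson's Gazelle (all prey gone) → extinct.
Round 2: Caracal (all prey gone) → extinct.
No further losses. Total secondary extinctions: 3.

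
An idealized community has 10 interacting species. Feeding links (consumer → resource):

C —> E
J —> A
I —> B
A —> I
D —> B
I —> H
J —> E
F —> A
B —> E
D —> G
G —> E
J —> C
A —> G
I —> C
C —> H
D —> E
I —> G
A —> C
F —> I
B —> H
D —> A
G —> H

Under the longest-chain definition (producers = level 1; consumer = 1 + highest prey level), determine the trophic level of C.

Trophic level 2

H is a producer → level 1.
C eats H (level 1); other prey at levels: E 1 → level 2.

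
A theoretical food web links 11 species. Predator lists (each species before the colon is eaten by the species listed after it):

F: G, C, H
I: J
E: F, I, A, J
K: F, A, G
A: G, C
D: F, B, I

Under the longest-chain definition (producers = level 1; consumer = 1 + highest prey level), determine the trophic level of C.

K is a producer → level 1.
F eats K (level 1); other prey at levels: D 1, E 1 → level 2.
C eats F (level 2); other prey at levels: A 2 → level 3.

Trophic level 3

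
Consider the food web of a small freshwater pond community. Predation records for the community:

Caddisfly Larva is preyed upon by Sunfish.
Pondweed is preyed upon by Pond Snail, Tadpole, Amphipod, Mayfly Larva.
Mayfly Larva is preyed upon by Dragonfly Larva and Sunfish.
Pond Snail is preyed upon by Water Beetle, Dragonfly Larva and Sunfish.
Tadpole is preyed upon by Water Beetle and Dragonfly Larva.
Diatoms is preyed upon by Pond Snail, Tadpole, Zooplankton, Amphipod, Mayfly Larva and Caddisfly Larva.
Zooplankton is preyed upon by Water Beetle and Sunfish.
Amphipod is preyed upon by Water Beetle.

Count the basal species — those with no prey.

Basal species (no prey listed): Diatoms, Pondweed.
Count: 2.

2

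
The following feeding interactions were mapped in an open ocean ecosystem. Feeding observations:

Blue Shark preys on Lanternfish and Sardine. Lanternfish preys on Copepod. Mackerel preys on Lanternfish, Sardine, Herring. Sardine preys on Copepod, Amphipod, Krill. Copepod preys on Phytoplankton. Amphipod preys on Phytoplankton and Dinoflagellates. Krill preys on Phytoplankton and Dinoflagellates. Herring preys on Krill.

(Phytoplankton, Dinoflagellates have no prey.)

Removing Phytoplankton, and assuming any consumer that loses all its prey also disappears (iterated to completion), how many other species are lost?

2

Remove Phytoplankton.
Round 1: Copepod (all prey gone) → extinct.
Round 2: Lanternfish (all prey gone) → extinct.
No further losses. Total secondary extinctions: 2.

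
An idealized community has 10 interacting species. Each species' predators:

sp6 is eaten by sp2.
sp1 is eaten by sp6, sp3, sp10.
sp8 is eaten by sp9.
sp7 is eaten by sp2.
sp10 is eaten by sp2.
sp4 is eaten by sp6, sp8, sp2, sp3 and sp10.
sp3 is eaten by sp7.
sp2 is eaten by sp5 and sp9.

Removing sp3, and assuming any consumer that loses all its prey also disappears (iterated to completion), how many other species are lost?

Remove sp3.
Round 1: sp7 (all prey gone) → extinct.
No further losses. Total secondary extinctions: 1.

1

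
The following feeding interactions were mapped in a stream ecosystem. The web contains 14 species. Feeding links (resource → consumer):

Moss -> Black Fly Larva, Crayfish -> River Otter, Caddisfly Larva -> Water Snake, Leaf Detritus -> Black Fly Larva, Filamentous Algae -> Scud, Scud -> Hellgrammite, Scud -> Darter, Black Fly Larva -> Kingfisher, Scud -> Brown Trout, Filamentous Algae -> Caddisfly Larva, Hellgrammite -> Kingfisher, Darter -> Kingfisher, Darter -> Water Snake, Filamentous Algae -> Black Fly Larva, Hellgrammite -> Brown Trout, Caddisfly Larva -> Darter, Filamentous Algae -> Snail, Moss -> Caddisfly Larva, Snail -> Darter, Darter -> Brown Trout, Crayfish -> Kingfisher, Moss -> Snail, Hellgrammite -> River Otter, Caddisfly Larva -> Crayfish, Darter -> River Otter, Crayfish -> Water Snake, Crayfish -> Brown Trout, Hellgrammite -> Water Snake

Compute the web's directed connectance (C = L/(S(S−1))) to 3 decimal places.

C = 0.154

The web has S = 14 species and L = 28 feeding links.
C = L / (S(S−1)) = 28 / 182 = 0.1538 ≈ 0.154.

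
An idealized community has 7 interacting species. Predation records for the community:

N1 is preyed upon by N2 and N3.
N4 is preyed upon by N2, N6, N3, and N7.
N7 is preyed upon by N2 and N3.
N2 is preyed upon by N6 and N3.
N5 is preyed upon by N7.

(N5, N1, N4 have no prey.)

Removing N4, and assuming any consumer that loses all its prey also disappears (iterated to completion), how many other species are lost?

0

Remove N4.
Every predator of it retains at least one other prey: N7 still has N5; N2 still has N1, N7; N6 still has N2; N3 still has N1, N7, N2.
No consumer loses all prey, so no secondary extinctions occur.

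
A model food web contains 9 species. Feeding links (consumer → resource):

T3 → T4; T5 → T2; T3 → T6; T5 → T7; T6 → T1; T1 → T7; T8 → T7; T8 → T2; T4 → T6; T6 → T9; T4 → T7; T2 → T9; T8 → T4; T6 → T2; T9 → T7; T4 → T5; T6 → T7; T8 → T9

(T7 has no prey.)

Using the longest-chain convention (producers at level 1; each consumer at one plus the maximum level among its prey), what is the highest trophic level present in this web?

Producers (level 1): T7.
T7 → T9 → T2 → T6 → T4 → T8 gives T8 level 6.
No species has a prey at level 6, so no species reaches level 7.

6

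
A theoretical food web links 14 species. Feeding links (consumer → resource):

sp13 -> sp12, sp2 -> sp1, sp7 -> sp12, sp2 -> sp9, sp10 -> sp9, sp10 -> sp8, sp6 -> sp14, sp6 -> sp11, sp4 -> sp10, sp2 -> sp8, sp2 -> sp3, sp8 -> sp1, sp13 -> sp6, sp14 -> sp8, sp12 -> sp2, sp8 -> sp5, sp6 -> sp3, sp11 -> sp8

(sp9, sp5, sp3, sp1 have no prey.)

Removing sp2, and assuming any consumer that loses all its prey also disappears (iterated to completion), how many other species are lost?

2

Remove sp2.
Round 1: sp12 (all prey gone) → extinct.
Round 2: sp7 (all prey gone) → extinct.
No further losses. Total secondary extinctions: 2.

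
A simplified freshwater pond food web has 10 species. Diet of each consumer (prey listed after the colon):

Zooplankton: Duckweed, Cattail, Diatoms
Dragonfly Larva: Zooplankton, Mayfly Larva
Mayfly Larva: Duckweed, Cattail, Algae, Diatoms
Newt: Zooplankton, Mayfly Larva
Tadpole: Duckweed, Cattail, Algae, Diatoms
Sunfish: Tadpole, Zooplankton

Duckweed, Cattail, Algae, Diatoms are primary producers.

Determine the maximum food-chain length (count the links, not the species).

2 links

One longest chain: Duckweed → Tadpole → Sunfish.
It has 3 species and 2 links.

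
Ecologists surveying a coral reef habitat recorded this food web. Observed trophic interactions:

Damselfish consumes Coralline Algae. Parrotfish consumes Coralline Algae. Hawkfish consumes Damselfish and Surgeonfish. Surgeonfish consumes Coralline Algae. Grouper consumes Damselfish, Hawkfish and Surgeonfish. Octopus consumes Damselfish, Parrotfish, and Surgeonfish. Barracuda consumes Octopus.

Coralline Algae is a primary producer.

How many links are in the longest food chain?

One longest chain: Coralline Algae → Surgeonfish → Octopus → Barracuda.
It has 4 species and 3 links.

3 links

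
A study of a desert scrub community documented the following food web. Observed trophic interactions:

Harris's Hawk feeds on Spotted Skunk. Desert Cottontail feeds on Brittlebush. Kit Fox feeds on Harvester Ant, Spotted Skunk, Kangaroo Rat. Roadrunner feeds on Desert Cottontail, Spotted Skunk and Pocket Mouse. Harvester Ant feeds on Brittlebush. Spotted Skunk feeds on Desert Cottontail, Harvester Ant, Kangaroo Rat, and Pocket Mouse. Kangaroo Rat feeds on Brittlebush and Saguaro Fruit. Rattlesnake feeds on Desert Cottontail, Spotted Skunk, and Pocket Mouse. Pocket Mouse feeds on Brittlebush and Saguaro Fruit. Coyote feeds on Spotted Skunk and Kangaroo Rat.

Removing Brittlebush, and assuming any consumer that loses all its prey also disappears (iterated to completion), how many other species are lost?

Remove Brittlebush.
Round 1: Desert Cottontail (all prey gone), Harvester Ant (all prey gone) → extinct.
No further losses. Total secondary extinctions: 2.

2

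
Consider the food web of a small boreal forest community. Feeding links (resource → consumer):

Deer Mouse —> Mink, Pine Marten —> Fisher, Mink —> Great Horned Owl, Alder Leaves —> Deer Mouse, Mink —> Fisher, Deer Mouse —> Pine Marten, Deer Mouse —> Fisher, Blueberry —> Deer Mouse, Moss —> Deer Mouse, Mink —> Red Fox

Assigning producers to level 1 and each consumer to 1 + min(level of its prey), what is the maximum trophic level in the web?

Producers (level 1): Moss, Alder Leaves, Blueberry.
Following each consumer down to its lowest-level prey: Moss → Deer Mouse → Mink → Great Horned Owl (levels 1 through 4).
All prey of Great Horned Owl (Mink 3) are at level 3 or above, so Great Horned Owl is at level 1 + 3 = 4.
Every consumer has at least one prey at level 3 or below, so none exceeds level 4.

4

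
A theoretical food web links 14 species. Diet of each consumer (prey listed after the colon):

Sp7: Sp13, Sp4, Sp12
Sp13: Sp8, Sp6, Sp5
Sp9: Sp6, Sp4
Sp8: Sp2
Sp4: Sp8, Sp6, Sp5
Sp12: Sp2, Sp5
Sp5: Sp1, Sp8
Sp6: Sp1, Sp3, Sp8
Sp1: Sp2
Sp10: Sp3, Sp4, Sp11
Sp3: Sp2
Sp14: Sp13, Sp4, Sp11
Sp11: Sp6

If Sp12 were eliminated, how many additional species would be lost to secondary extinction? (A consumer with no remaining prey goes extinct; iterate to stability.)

0

Remove Sp12.
Every predator of it retains at least one other prey: Sp7 still has Sp13, Sp4.
No consumer loses all prey, so no secondary extinctions occur.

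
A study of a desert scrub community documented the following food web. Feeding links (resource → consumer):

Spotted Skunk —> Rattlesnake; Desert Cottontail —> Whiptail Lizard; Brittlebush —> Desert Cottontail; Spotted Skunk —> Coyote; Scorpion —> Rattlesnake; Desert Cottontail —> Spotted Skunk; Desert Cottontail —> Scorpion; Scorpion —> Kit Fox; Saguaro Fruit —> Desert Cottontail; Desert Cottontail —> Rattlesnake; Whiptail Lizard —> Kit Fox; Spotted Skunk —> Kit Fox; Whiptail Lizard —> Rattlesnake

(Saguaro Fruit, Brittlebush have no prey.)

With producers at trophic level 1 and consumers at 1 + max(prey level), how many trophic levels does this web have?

4

Producers (level 1): Saguaro Fruit, Brittlebush.
Saguaro Fruit → Desert Cottontail → Spotted Skunk → Coyote gives Coyote level 4.
No species has a prey at level 4, so no species reaches level 5.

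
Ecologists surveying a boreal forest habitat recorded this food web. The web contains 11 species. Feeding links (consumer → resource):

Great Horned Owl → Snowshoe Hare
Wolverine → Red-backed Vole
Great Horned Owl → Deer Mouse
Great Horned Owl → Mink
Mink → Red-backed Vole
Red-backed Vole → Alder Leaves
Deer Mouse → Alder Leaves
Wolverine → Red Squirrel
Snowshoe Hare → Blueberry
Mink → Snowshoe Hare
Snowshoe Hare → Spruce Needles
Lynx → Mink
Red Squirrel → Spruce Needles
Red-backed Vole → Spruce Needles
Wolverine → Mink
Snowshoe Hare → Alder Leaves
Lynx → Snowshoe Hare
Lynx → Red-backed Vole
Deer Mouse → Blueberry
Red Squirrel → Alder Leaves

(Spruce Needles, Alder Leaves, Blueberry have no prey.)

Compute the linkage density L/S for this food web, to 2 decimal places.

L/S = 1.82

There are L = 20 links among S = 11 species.
L/S = 20/11 = 1.8182 ≈ 1.82.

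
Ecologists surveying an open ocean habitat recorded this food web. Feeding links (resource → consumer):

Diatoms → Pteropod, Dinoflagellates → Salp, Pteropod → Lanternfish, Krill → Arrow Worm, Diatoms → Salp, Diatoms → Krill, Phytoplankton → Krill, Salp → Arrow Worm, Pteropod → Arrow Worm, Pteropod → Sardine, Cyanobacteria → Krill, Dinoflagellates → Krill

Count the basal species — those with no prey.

4

Basal species (no prey listed): Cyanobacteria, Dinoflagellates, Diatoms, Phytoplankton.
Count: 4.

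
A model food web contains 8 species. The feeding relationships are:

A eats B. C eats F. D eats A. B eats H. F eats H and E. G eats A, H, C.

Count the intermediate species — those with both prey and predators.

Intermediate species (has both prey and predators): B, F, C, A.
Count: 4.

4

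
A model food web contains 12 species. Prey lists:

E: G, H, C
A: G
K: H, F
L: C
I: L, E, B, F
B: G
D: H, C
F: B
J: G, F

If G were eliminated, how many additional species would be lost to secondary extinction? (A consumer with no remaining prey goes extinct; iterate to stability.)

4

Remove G.
Round 1: A (all prey gone), B (all prey gone) → extinct.
Round 2: F (all prey gone) → extinct.
Round 3: J (all prey gone) → extinct.
No further losses. Total secondary extinctions: 4.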